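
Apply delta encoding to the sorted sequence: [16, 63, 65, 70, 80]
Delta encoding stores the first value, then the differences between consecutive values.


First value: 16
Deltas:
  63 - 16 = 47
  65 - 63 = 2
  70 - 65 = 5
  80 - 70 = 10


Delta encoded: [16, 47, 2, 5, 10]


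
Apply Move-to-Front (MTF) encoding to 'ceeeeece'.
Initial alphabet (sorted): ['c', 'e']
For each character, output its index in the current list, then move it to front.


MTF encoding:
'c': index 0 in ['c', 'e'] -> ['c', 'e']
'e': index 1 in ['c', 'e'] -> ['e', 'c']
'e': index 0 in ['e', 'c'] -> ['e', 'c']
'e': index 0 in ['e', 'c'] -> ['e', 'c']
'e': index 0 in ['e', 'c'] -> ['e', 'c']
'e': index 0 in ['e', 'c'] -> ['e', 'c']
'c': index 1 in ['e', 'c'] -> ['c', 'e']
'e': index 1 in ['c', 'e'] -> ['e', 'c']


Output: [0, 1, 0, 0, 0, 0, 1, 1]


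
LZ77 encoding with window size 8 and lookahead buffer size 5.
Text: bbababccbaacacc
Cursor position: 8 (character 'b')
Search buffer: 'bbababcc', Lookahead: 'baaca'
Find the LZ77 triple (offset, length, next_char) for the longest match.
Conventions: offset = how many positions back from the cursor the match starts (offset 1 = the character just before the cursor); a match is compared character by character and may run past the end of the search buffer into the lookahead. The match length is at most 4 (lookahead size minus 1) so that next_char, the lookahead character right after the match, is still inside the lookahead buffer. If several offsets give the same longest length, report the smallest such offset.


Try each offset into the search buffer:
  offset=1 (pos 7, char 'c'): match length 0
  offset=2 (pos 6, char 'c'): match length 0
  offset=3 (pos 5, char 'b'): match length 1
  offset=4 (pos 4, char 'a'): match length 0
  offset=5 (pos 3, char 'b'): match length 2
  offset=6 (pos 2, char 'a'): match length 0
  offset=7 (pos 1, char 'b'): match length 2
  offset=8 (pos 0, char 'b'): match length 1
Longest match has length 2, found at offsets 5, 7; take the smallest, offset 5.
next_char = character at position 8 + 2 = 10 -> 'a'

Best match: offset=5, length=2 (matching 'ba' starting at position 3)
LZ77 triple: (5, 2, 'a')


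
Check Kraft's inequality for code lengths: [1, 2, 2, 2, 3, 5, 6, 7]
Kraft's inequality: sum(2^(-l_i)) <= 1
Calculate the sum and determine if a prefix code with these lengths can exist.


Sum = 2^(-1) + 2^(-2) + 2^(-2) + 2^(-2) + 2^(-3) + 2^(-5) + 2^(-6) + 2^(-7)
    = 0.5 + 0.25 + 0.25 + 0.25 + 0.125 + 0.03125 + 0.015625 + 0.0078125
    = 183/128 = 1.4296875
Since 1.4296875 > 1, Kraft's inequality is NOT satisfied.
A prefix code with these lengths CANNOT exist.

Kraft sum = 1.4296875. Not satisfied.


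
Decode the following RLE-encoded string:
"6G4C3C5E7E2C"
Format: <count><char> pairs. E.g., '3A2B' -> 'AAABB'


Expanding each <count><char> pair:
  6G -> 'GGGGGG'
  4C -> 'CCCC'
  3C -> 'CCC'
  5E -> 'EEEEE'
  7E -> 'EEEEEEE'
  2C -> 'CC'

Decoded = GGGGGGCCCCCCCEEEEEEEEEEEECC


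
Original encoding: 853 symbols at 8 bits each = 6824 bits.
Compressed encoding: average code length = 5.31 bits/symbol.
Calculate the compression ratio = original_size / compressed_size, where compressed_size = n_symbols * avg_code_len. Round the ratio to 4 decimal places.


original_size = n_symbols * orig_bits = 853 * 8 = 6824 bits
compressed_size = n_symbols * avg_code_len = 853 * 5.31 = 4529.43 bits
ratio = original_size / compressed_size = 6824 / 4529.43 = 1.5066

Compression ratio = 1.5066


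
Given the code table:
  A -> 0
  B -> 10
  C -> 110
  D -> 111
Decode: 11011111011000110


Decoding:
110 -> C
111 -> D
110 -> C
110 -> C
0 -> A
0 -> A
110 -> C


Result: CDCCAAC


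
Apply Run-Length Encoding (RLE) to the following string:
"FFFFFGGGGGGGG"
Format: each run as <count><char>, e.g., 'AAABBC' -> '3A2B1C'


Scanning runs left to right:
  i=0: run of 'F' x 5 -> '5F'
  i=5: run of 'G' x 8 -> '8G'

RLE = 5F8G


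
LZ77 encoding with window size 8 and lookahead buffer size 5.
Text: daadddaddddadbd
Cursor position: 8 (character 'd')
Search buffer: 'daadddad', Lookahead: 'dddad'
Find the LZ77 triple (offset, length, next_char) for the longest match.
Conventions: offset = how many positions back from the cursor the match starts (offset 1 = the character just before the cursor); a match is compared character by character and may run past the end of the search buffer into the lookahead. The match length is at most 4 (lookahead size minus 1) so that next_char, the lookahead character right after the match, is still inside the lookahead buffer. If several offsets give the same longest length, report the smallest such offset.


Try each offset into the search buffer:
  offset=1 (pos 7, char 'd'): match length 3
  offset=2 (pos 6, char 'a'): match length 0
  offset=3 (pos 5, char 'd'): match length 1
  offset=4 (pos 4, char 'd'): match length 2
  offset=5 (pos 3, char 'd'): match length 4
  offset=6 (pos 2, char 'a'): match length 0
  offset=7 (pos 1, char 'a'): match length 0
  offset=8 (pos 0, char 'd'): match length 1
Longest match has length 4 at offset 5.
next_char = character at position 8 + 4 = 12 -> 'd'

Best match: offset=5, length=4 (matching 'ddda' starting at position 3)
LZ77 triple: (5, 4, 'd')


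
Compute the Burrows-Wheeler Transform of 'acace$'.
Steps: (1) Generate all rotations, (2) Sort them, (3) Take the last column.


Rotations (sorted):
  0: $acace -> last char: e
  1: acace$ -> last char: $
  2: ace$ac -> last char: c
  3: cace$a -> last char: a
  4: ce$aca -> last char: a
  5: e$acac -> last char: c


BWT = e$caac


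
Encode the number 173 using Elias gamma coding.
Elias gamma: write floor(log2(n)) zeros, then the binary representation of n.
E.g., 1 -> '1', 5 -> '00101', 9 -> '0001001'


num_bits = floor(log2(173)) + 1 = 8
leading_zeros = num_bits - 1 = 7
binary(173) = 10101101

Elias gamma(173) = '0000000' + '10101101' = 000000010101101 (15 bits)


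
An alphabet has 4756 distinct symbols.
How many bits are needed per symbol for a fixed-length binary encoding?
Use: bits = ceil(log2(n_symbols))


log2(4756) = 12.2155
Bracket: 2^12 = 4096 < 4756 <= 2^13 = 8192
So ceil(log2(4756)) = 13

bits = ceil(log2(4756)) = ceil(12.2155) = 13 bits


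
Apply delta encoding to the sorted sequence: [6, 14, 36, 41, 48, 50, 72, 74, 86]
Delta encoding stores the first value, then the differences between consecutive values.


First value: 6
Deltas:
  14 - 6 = 8
  36 - 14 = 22
  41 - 36 = 5
  48 - 41 = 7
  50 - 48 = 2
  72 - 50 = 22
  74 - 72 = 2
  86 - 74 = 12


Delta encoded: [6, 8, 22, 5, 7, 2, 22, 2, 12]


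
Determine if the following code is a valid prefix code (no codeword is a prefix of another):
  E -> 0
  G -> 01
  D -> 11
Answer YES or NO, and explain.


Checking each pair (does one codeword prefix another?):
  E='0' vs G='01': prefix -- VIOLATION

NO -- this is NOT a valid prefix code. E (0) is a prefix of G (01).


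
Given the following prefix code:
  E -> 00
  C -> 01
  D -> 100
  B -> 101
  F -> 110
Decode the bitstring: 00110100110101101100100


Decoding step by step:
Bits 00 -> E
Bits 110 -> F
Bits 100 -> D
Bits 110 -> F
Bits 101 -> B
Bits 101 -> B
Bits 100 -> D
Bits 100 -> D


Decoded message: EFDFBBDD


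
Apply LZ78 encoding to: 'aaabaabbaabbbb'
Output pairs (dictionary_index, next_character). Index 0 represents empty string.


LZ78 encoding steps:
Dictionary: {0: ''}
Step 1: w='' (idx 0), next='a' -> output (0, 'a'), add 'a' as idx 1
Step 2: w='a' (idx 1), next='a' -> output (1, 'a'), add 'aa' as idx 2
Step 3: w='' (idx 0), next='b' -> output (0, 'b'), add 'b' as idx 3
Step 4: w='aa' (idx 2), next='b' -> output (2, 'b'), add 'aab' as idx 4
Step 5: w='b' (idx 3), next='a' -> output (3, 'a'), add 'ba' as idx 5
Step 6: w='a' (idx 1), next='b' -> output (1, 'b'), add 'ab' as idx 6
Step 7: w='b' (idx 3), next='b' -> output (3, 'b'), add 'bb' as idx 7
Step 8: w='b' (idx 3), end of input -> output (3, '')


Encoded: [(0, 'a'), (1, 'a'), (0, 'b'), (2, 'b'), (3, 'a'), (1, 'b'), (3, 'b'), (3, '')]


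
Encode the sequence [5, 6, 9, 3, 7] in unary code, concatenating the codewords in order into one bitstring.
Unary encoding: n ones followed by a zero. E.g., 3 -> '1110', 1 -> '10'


Encode each number as n ones followed by a terminating 0:
  5 -> 111110 (6 bits)
  6 -> 1111110 (7 bits)
  9 -> 1111111110 (10 bits)
  3 -> 1110 (4 bits)
  7 -> 11111110 (8 bits)
Total length = 6 + 7 + 10 + 4 + 8 = 35 bits.

Unary([5, 6, 9, 3, 7]) = 11111011111101111111110111011111110 (35 bits)


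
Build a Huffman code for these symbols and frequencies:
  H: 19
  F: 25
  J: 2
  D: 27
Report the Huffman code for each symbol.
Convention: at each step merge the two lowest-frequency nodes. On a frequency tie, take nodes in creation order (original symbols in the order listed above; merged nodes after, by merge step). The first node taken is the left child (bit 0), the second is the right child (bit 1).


Huffman tree construction:
Step 1: Merge J(2) + H(19) = 21
Step 2: Merge (J+H)(21) + F(25) = 46
Step 3: Merge D(27) + ((J+H)+F)(46) = 73
Read each symbol's code off the tree from the root (left child = 0, right child = 1).

Codes:
  H: 101 (length 3)
  F: 11 (length 2)
  J: 100 (length 3)
  D: 0 (length 1)
Average code length: 140/73 = 1.9178 bits/symbol


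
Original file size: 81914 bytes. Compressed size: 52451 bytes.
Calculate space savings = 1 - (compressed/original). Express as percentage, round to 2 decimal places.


ratio = compressed/original = 52451/81914 = 0.640318
savings = 1 - ratio = 1 - 0.640318 = 0.359682
as a percentage: 0.359682 * 100 = 35.97%

Space savings = 1 - 52451/81914 = 35.97%


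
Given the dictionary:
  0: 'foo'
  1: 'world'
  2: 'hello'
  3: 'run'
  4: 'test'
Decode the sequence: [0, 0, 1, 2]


Look up each index in the dictionary:
  0 -> 'foo'
  0 -> 'foo'
  1 -> 'world'
  2 -> 'hello'

Decoded: "foo foo world hello"


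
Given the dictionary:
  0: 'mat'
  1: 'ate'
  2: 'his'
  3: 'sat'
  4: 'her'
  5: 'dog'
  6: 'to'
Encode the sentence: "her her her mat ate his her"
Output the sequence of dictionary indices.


Look up each word in the dictionary:
  'her' -> 4
  'her' -> 4
  'her' -> 4
  'mat' -> 0
  'ate' -> 1
  'his' -> 2
  'her' -> 4

Encoded: [4, 4, 4, 0, 1, 2, 4]


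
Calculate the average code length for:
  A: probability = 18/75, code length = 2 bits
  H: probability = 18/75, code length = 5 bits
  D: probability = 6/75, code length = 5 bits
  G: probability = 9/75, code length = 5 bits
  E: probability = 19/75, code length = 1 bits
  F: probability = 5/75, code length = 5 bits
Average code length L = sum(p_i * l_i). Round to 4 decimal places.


Weighted contributions p_i * l_i:
  A: (18/75) * 2 = 36/75
  H: (18/75) * 5 = 90/75
  D: (6/75) * 5 = 30/75
  G: (9/75) * 5 = 45/75
  E: (19/75) * 1 = 19/75
  F: (5/75) * 5 = 25/75
Sum = (36 + 90 + 30 + 45 + 19 + 25)/75 = 245/75

L = 245/75 = 3.2667 bits/symbol


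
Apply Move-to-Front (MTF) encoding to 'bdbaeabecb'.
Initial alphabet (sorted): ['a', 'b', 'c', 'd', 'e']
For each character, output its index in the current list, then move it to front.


MTF encoding:
'b': index 1 in ['a', 'b', 'c', 'd', 'e'] -> ['b', 'a', 'c', 'd', 'e']
'd': index 3 in ['b', 'a', 'c', 'd', 'e'] -> ['d', 'b', 'a', 'c', 'e']
'b': index 1 in ['d', 'b', 'a', 'c', 'e'] -> ['b', 'd', 'a', 'c', 'e']
'a': index 2 in ['b', 'd', 'a', 'c', 'e'] -> ['a', 'b', 'd', 'c', 'e']
'e': index 4 in ['a', 'b', 'd', 'c', 'e'] -> ['e', 'a', 'b', 'd', 'c']
'a': index 1 in ['e', 'a', 'b', 'd', 'c'] -> ['a', 'e', 'b', 'd', 'c']
'b': index 2 in ['a', 'e', 'b', 'd', 'c'] -> ['b', 'a', 'e', 'd', 'c']
'e': index 2 in ['b', 'a', 'e', 'd', 'c'] -> ['e', 'b', 'a', 'd', 'c']
'c': index 4 in ['e', 'b', 'a', 'd', 'c'] -> ['c', 'e', 'b', 'a', 'd']
'b': index 2 in ['c', 'e', 'b', 'a', 'd'] -> ['b', 'c', 'e', 'a', 'd']


Output: [1, 3, 1, 2, 4, 1, 2, 2, 4, 2]


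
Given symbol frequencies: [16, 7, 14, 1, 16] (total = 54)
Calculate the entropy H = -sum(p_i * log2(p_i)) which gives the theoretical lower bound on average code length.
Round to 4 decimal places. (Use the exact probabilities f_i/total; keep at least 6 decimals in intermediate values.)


Per-symbol terms -p_i * log2(p_i) with p_i = f_i/54:
  p = 16/54 = 0.296296: log2(p) = -1.754888, -p*log2(p) = 0.519967
  p = 7/54 = 0.129630: log2(p) = -2.947533, -p*log2(p) = 0.382088
  p = 14/54 = 0.259259: log2(p) = -1.947533, -p*log2(p) = 0.504916
  p = 1/54 = 0.018519: log2(p) = -5.754888, -p*log2(p) = 0.106572
  p = 16/54 = 0.296296: log2(p) = -1.754888, -p*log2(p) = 0.519967
H = 0.519967 + 0.382088 + 0.504916 + 0.106572 + 0.519967 = 2.033510

H = 2.0335 bits/symbol


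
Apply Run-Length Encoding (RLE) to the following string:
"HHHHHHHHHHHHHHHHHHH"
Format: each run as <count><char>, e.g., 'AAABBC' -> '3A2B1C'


Scanning runs left to right:
  i=0: run of 'H' x 19 -> '19H'

RLE = 19H


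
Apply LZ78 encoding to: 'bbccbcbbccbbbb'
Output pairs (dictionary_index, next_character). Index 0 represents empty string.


LZ78 encoding steps:
Dictionary: {0: ''}
Step 1: w='' (idx 0), next='b' -> output (0, 'b'), add 'b' as idx 1
Step 2: w='b' (idx 1), next='c' -> output (1, 'c'), add 'bc' as idx 2
Step 3: w='' (idx 0), next='c' -> output (0, 'c'), add 'c' as idx 3
Step 4: w='bc' (idx 2), next='b' -> output (2, 'b'), add 'bcb' as idx 4
Step 5: w='bc' (idx 2), next='c' -> output (2, 'c'), add 'bcc' as idx 5
Step 6: w='b' (idx 1), next='b' -> output (1, 'b'), add 'bb' as idx 6
Step 7: w='bb' (idx 6), end of input -> output (6, '')


Encoded: [(0, 'b'), (1, 'c'), (0, 'c'), (2, 'b'), (2, 'c'), (1, 'b'), (6, '')]


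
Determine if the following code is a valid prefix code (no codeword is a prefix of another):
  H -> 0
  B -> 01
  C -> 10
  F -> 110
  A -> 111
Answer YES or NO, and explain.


Checking each pair (does one codeword prefix another?):
  H='0' vs B='01': prefix -- VIOLATION

NO -- this is NOT a valid prefix code. H (0) is a prefix of B (01).


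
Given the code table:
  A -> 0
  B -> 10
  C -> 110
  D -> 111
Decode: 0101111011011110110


Decoding:
0 -> A
10 -> B
111 -> D
10 -> B
110 -> C
111 -> D
10 -> B
110 -> C


Result: ABDBCDBC


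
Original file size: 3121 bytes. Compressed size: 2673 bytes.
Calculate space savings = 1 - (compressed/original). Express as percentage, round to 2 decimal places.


ratio = compressed/original = 2673/3121 = 0.856456
savings = 1 - ratio = 1 - 0.856456 = 0.143544
as a percentage: 0.143544 * 100 = 14.35%

Space savings = 1 - 2673/3121 = 14.35%


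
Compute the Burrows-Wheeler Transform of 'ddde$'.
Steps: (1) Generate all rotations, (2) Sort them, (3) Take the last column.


Rotations (sorted):
  0: $ddde -> last char: e
  1: ddde$ -> last char: $
  2: dde$d -> last char: d
  3: de$dd -> last char: d
  4: e$ddd -> last char: d


BWT = e$ddd


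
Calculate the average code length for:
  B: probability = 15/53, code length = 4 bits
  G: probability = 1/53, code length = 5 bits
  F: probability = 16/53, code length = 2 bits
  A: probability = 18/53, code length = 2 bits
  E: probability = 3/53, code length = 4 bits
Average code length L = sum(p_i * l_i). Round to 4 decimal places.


Weighted contributions p_i * l_i:
  B: (15/53) * 4 = 60/53
  G: (1/53) * 5 = 5/53
  F: (16/53) * 2 = 32/53
  A: (18/53) * 2 = 36/53
  E: (3/53) * 4 = 12/53
Sum = (60 + 5 + 32 + 36 + 12)/53 = 145/53

L = 145/53 = 2.7358 bits/symbol


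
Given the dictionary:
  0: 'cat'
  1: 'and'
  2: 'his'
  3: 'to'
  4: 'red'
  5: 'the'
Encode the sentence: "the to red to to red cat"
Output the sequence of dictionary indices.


Look up each word in the dictionary:
  'the' -> 5
  'to' -> 3
  'red' -> 4
  'to' -> 3
  'to' -> 3
  'red' -> 4
  'cat' -> 0

Encoded: [5, 3, 4, 3, 3, 4, 0]


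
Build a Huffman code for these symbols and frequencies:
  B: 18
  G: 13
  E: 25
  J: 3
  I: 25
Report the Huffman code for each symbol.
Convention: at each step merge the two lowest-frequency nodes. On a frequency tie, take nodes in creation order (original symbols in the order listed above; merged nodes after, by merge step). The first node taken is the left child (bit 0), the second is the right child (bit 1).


Huffman tree construction:
Step 1: Merge J(3) + G(13) = 16
Step 2: Merge (J+G)(16) + B(18) = 34
Step 3: Merge E(25) + I(25) = 50
Step 4: Merge ((J+G)+B)(34) + (E+I)(50) = 84
Read each symbol's code off the tree from the root (left child = 0, right child = 1).

Codes:
  B: 01 (length 2)
  G: 001 (length 3)
  E: 10 (length 2)
  J: 000 (length 3)
  I: 11 (length 2)
Average code length: 184/84 = 2.1905 bits/symbol


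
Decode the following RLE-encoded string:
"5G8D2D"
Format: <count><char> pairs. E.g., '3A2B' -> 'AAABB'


Expanding each <count><char> pair:
  5G -> 'GGGGG'
  8D -> 'DDDDDDDD'
  2D -> 'DD'

Decoded = GGGGGDDDDDDDDDD


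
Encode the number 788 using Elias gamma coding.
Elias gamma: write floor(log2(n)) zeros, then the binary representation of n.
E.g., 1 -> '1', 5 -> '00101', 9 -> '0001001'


num_bits = floor(log2(788)) + 1 = 10
leading_zeros = num_bits - 1 = 9
binary(788) = 1100010100

Elias gamma(788) = '000000000' + '1100010100' = 0000000001100010100 (19 bits)


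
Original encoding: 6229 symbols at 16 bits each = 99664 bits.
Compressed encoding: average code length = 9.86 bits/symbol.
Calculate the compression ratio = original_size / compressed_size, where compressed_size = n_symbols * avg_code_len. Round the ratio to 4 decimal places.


original_size = n_symbols * orig_bits = 6229 * 16 = 99664 bits
compressed_size = n_symbols * avg_code_len = 6229 * 9.86 = 61417.94 bits
ratio = original_size / compressed_size = 99664 / 61417.94 = 1.6227

Compression ratio = 1.6227


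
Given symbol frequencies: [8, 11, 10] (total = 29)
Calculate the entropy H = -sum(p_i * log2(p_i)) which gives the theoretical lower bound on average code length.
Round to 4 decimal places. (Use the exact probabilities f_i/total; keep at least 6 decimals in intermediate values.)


Per-symbol terms -p_i * log2(p_i) with p_i = f_i/29:
  p = 8/29 = 0.275862: log2(p) = -1.857981, -p*log2(p) = 0.512546
  p = 11/29 = 0.379310: log2(p) = -1.398549, -p*log2(p) = 0.530484
  p = 10/29 = 0.344828: log2(p) = -1.536053, -p*log2(p) = 0.529673
H = 0.512546 + 0.530484 + 0.529673 = 1.572703

H = 1.5727 bits/symbol


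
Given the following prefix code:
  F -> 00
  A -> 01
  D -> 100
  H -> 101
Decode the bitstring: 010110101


Decoding step by step:
Bits 01 -> A
Bits 01 -> A
Bits 101 -> H
Bits 01 -> A


Decoded message: AAHA


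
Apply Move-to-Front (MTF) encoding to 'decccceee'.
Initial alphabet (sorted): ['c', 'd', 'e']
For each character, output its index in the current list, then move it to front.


MTF encoding:
'd': index 1 in ['c', 'd', 'e'] -> ['d', 'c', 'e']
'e': index 2 in ['d', 'c', 'e'] -> ['e', 'd', 'c']
'c': index 2 in ['e', 'd', 'c'] -> ['c', 'e', 'd']
'c': index 0 in ['c', 'e', 'd'] -> ['c', 'e', 'd']
'c': index 0 in ['c', 'e', 'd'] -> ['c', 'e', 'd']
'c': index 0 in ['c', 'e', 'd'] -> ['c', 'e', 'd']
'e': index 1 in ['c', 'e', 'd'] -> ['e', 'c', 'd']
'e': index 0 in ['e', 'c', 'd'] -> ['e', 'c', 'd']
'e': index 0 in ['e', 'c', 'd'] -> ['e', 'c', 'd']


Output: [1, 2, 2, 0, 0, 0, 1, 0, 0]


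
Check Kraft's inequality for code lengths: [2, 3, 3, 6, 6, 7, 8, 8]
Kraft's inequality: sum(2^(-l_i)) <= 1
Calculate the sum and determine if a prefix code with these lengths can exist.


Sum = 2^(-2) + 2^(-3) + 2^(-3) + 2^(-6) + 2^(-6) + 2^(-7) + 2^(-8) + 2^(-8)
    = 0.25 + 0.125 + 0.125 + 0.015625 + 0.015625 + 0.0078125 + 0.00390625 + 0.00390625
    = 140/256 = 0.546875
Since 0.546875 <= 1, Kraft's inequality IS satisfied.
A prefix code with these lengths CAN exist.

Kraft sum = 0.546875. Satisfied.


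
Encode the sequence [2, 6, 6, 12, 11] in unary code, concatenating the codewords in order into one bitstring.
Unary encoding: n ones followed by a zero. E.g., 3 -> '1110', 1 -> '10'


Encode each number as n ones followed by a terminating 0:
  2 -> 110 (3 bits)
  6 -> 1111110 (7 bits)
  6 -> 1111110 (7 bits)
  12 -> 1111111111110 (13 bits)
  11 -> 111111111110 (12 bits)
Total length = 3 + 7 + 7 + 13 + 12 = 42 bits.

Unary([2, 6, 6, 12, 11]) = 110111111011111101111111111110111111111110 (42 bits)


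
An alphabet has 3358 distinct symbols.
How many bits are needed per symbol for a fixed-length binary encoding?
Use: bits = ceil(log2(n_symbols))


log2(3358) = 11.7134
Bracket: 2^11 = 2048 < 3358 <= 2^12 = 4096
So ceil(log2(3358)) = 12

bits = ceil(log2(3358)) = ceil(11.7134) = 12 bits


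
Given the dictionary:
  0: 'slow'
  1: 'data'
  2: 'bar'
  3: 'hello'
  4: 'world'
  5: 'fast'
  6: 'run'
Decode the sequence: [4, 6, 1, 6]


Look up each index in the dictionary:
  4 -> 'world'
  6 -> 'run'
  1 -> 'data'
  6 -> 'run'

Decoded: "world run data run"


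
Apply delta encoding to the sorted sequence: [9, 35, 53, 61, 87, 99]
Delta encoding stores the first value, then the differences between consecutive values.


First value: 9
Deltas:
  35 - 9 = 26
  53 - 35 = 18
  61 - 53 = 8
  87 - 61 = 26
  99 - 87 = 12


Delta encoded: [9, 26, 18, 8, 26, 12]


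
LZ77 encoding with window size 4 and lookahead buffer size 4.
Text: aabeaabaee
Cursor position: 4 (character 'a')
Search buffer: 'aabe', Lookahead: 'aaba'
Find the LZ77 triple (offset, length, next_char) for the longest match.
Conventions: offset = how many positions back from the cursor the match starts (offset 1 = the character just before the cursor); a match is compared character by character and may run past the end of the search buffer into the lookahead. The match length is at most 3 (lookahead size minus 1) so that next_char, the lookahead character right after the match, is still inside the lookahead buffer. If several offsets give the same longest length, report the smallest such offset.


Try each offset into the search buffer:
  offset=1 (pos 3, char 'e'): match length 0
  offset=2 (pos 2, char 'b'): match length 0
  offset=3 (pos 1, char 'a'): match length 1
  offset=4 (pos 0, char 'a'): match length 3
Longest match has length 3 at offset 4.
next_char = character at position 4 + 3 = 7 -> 'a'

Best match: offset=4, length=3 (matching 'aab' starting at position 0)
LZ77 triple: (4, 3, 'a')


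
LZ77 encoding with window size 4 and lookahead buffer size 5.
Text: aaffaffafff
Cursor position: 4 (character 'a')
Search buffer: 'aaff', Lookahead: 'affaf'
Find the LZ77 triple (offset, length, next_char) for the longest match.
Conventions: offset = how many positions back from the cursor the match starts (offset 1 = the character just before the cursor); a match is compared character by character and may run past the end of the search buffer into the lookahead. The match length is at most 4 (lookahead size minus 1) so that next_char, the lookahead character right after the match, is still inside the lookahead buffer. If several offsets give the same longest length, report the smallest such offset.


Try each offset into the search buffer:
  offset=1 (pos 3, char 'f'): match length 0
  offset=2 (pos 2, char 'f'): match length 0
  offset=3 (pos 1, char 'a'): match length 4
  offset=4 (pos 0, char 'a'): match length 1
Longest match has length 4 at offset 3.
next_char = character at position 4 + 4 = 8 -> 'f'

Best match: offset=3, length=4 (matching 'affa' starting at position 1)
LZ77 triple: (3, 4, 'f')


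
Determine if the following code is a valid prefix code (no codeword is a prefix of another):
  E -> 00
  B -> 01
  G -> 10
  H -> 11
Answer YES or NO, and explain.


Checking each pair (does one codeword prefix another?):
  E='00' vs B='01': no prefix
  E='00' vs G='10': no prefix
  E='00' vs H='11': no prefix
  B='01' vs E='00': no prefix
  B='01' vs G='10': no prefix
  B='01' vs H='11': no prefix
  G='10' vs E='00': no prefix
  G='10' vs B='01': no prefix
  G='10' vs H='11': no prefix
  H='11' vs E='00': no prefix
  H='11' vs B='01': no prefix
  H='11' vs G='10': no prefix
No violation found over all pairs.

YES -- this is a valid prefix code. No codeword is a prefix of any other codeword.


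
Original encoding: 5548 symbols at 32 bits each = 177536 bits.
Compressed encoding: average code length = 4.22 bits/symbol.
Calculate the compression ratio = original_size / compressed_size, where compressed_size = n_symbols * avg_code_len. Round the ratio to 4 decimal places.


original_size = n_symbols * orig_bits = 5548 * 32 = 177536 bits
compressed_size = n_symbols * avg_code_len = 5548 * 4.22 = 23412.56 bits
ratio = original_size / compressed_size = 177536 / 23412.56 = 7.5829

Compression ratio = 7.5829


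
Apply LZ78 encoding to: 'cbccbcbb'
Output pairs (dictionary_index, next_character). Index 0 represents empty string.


LZ78 encoding steps:
Dictionary: {0: ''}
Step 1: w='' (idx 0), next='c' -> output (0, 'c'), add 'c' as idx 1
Step 2: w='' (idx 0), next='b' -> output (0, 'b'), add 'b' as idx 2
Step 3: w='c' (idx 1), next='c' -> output (1, 'c'), add 'cc' as idx 3
Step 4: w='b' (idx 2), next='c' -> output (2, 'c'), add 'bc' as idx 4
Step 5: w='b' (idx 2), next='b' -> output (2, 'b'), add 'bb' as idx 5


Encoded: [(0, 'c'), (0, 'b'), (1, 'c'), (2, 'c'), (2, 'b')]


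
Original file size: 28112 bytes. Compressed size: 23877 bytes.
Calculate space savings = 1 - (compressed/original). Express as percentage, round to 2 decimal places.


ratio = compressed/original = 23877/28112 = 0.849353
savings = 1 - ratio = 1 - 0.849353 = 0.150647
as a percentage: 0.150647 * 100 = 15.06%

Space savings = 1 - 23877/28112 = 15.06%


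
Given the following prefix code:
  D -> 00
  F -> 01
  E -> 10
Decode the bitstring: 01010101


Decoding step by step:
Bits 01 -> F
Bits 01 -> F
Bits 01 -> F
Bits 01 -> F


Decoded message: FFFF


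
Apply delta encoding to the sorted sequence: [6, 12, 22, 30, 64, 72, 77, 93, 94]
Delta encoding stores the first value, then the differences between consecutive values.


First value: 6
Deltas:
  12 - 6 = 6
  22 - 12 = 10
  30 - 22 = 8
  64 - 30 = 34
  72 - 64 = 8
  77 - 72 = 5
  93 - 77 = 16
  94 - 93 = 1


Delta encoded: [6, 6, 10, 8, 34, 8, 5, 16, 1]


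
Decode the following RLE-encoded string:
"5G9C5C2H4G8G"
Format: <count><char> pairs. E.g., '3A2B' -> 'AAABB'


Expanding each <count><char> pair:
  5G -> 'GGGGG'
  9C -> 'CCCCCCCCC'
  5C -> 'CCCCC'
  2H -> 'HH'
  4G -> 'GGGG'
  8G -> 'GGGGGGGG'

Decoded = GGGGGCCCCCCCCCCCCCCHHGGGGGGGGGGGG


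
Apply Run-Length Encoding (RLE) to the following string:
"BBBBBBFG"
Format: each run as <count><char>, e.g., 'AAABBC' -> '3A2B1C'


Scanning runs left to right:
  i=0: run of 'B' x 6 -> '6B'
  i=6: run of 'F' x 1 -> '1F'
  i=7: run of 'G' x 1 -> '1G'

RLE = 6B1F1G


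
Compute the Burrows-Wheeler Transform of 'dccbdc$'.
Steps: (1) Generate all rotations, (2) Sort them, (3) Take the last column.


Rotations (sorted):
  0: $dccbdc -> last char: c
  1: bdc$dcc -> last char: c
  2: c$dccbd -> last char: d
  3: cbdc$dc -> last char: c
  4: ccbdc$d -> last char: d
  5: dc$dccb -> last char: b
  6: dccbdc$ -> last char: $


BWT = ccdcdb$


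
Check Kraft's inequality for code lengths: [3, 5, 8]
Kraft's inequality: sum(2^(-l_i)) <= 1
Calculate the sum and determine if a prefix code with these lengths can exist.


Sum = 2^(-3) + 2^(-5) + 2^(-8)
    = 0.125 + 0.03125 + 0.00390625
    = 41/256 = 0.16015625
Since 0.16015625 <= 1, Kraft's inequality IS satisfied.
A prefix code with these lengths CAN exist.

Kraft sum = 0.16015625. Satisfied.


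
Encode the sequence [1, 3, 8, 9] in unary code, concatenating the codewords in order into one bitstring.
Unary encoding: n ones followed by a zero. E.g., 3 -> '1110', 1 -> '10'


Encode each number as n ones followed by a terminating 0:
  1 -> 10 (2 bits)
  3 -> 1110 (4 bits)
  8 -> 111111110 (9 bits)
  9 -> 1111111110 (10 bits)
Total length = 2 + 4 + 9 + 10 = 25 bits.

Unary([1, 3, 8, 9]) = 1011101111111101111111110 (25 bits)


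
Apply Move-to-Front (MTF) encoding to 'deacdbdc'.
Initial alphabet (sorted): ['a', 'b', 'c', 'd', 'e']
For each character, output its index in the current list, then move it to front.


MTF encoding:
'd': index 3 in ['a', 'b', 'c', 'd', 'e'] -> ['d', 'a', 'b', 'c', 'e']
'e': index 4 in ['d', 'a', 'b', 'c', 'e'] -> ['e', 'd', 'a', 'b', 'c']
'a': index 2 in ['e', 'd', 'a', 'b', 'c'] -> ['a', 'e', 'd', 'b', 'c']
'c': index 4 in ['a', 'e', 'd', 'b', 'c'] -> ['c', 'a', 'e', 'd', 'b']
'd': index 3 in ['c', 'a', 'e', 'd', 'b'] -> ['d', 'c', 'a', 'e', 'b']
'b': index 4 in ['d', 'c', 'a', 'e', 'b'] -> ['b', 'd', 'c', 'a', 'e']
'd': index 1 in ['b', 'd', 'c', 'a', 'e'] -> ['d', 'b', 'c', 'a', 'e']
'c': index 2 in ['d', 'b', 'c', 'a', 'e'] -> ['c', 'd', 'b', 'a', 'e']


Output: [3, 4, 2, 4, 3, 4, 1, 2]


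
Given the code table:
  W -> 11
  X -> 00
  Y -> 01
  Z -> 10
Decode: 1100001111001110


Decoding:
11 -> W
00 -> X
00 -> X
11 -> W
11 -> W
00 -> X
11 -> W
10 -> Z


Result: WXXWWXWZ


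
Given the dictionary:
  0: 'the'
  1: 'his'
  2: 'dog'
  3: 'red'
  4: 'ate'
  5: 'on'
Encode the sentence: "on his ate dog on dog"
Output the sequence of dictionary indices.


Look up each word in the dictionary:
  'on' -> 5
  'his' -> 1
  'ate' -> 4
  'dog' -> 2
  'on' -> 5
  'dog' -> 2

Encoded: [5, 1, 4, 2, 5, 2]


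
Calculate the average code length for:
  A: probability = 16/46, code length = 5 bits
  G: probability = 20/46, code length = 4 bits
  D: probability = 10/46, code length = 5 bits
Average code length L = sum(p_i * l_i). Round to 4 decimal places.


Weighted contributions p_i * l_i:
  A: (16/46) * 5 = 80/46
  G: (20/46) * 4 = 80/46
  D: (10/46) * 5 = 50/46
Sum = (80 + 80 + 50)/46 = 210/46

L = 210/46 = 4.5652 bits/symbol


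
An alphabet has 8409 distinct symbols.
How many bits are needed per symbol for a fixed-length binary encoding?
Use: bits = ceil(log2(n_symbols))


log2(8409) = 13.0377
Bracket: 2^13 = 8192 < 8409 <= 2^14 = 16384
So ceil(log2(8409)) = 14

bits = ceil(log2(8409)) = ceil(13.0377) = 14 bits


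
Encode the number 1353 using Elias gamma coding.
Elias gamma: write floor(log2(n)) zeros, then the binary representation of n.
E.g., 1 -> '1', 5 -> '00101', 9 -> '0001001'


num_bits = floor(log2(1353)) + 1 = 11
leading_zeros = num_bits - 1 = 10
binary(1353) = 10101001001

Elias gamma(1353) = '0000000000' + '10101001001' = 000000000010101001001 (21 bits)


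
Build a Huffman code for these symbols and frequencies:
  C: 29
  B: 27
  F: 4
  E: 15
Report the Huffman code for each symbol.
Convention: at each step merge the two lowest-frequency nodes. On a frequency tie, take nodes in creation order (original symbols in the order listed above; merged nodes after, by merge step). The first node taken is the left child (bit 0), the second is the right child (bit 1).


Huffman tree construction:
Step 1: Merge F(4) + E(15) = 19
Step 2: Merge (F+E)(19) + B(27) = 46
Step 3: Merge C(29) + ((F+E)+B)(46) = 75
Read each symbol's code off the tree from the root (left child = 0, right child = 1).

Codes:
  C: 0 (length 1)
  B: 11 (length 2)
  F: 100 (length 3)
  E: 101 (length 3)
Average code length: 140/75 = 1.8667 bits/symbol


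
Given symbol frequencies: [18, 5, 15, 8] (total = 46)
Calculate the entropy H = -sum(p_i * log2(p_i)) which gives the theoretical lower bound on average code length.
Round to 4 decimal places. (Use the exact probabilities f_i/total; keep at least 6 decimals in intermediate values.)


Per-symbol terms -p_i * log2(p_i) with p_i = f_i/46:
  p = 18/46 = 0.391304: log2(p) = -1.353637, -p*log2(p) = 0.529684
  p = 5/46 = 0.108696: log2(p) = -3.201634, -p*log2(p) = 0.348004
  p = 15/46 = 0.326087: log2(p) = -1.616671, -p*log2(p) = 0.527175
  p = 8/46 = 0.173913: log2(p) = -2.523562, -p*log2(p) = 0.438880
H = 0.529684 + 0.348004 + 0.527175 + 0.438880 = 1.843743

H = 1.8437 bits/symbol


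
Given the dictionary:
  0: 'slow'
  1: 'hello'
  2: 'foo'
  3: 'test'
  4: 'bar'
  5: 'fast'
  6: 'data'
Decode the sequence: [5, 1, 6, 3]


Look up each index in the dictionary:
  5 -> 'fast'
  1 -> 'hello'
  6 -> 'data'
  3 -> 'test'

Decoded: "fast hello data test"


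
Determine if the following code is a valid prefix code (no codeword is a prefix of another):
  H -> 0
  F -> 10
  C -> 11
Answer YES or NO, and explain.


Checking each pair (does one codeword prefix another?):
  H='0' vs F='10': no prefix
  H='0' vs C='11': no prefix
  F='10' vs H='0': no prefix
  F='10' vs C='11': no prefix
  C='11' vs H='0': no prefix
  C='11' vs F='10': no prefix
No violation found over all pairs.

YES -- this is a valid prefix code. No codeword is a prefix of any other codeword.


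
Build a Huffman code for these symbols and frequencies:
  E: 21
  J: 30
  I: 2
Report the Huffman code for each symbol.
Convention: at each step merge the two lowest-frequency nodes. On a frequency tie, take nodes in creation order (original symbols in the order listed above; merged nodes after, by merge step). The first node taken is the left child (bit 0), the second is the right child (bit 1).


Huffman tree construction:
Step 1: Merge I(2) + E(21) = 23
Step 2: Merge (I+E)(23) + J(30) = 53
Read each symbol's code off the tree from the root (left child = 0, right child = 1).

Codes:
  E: 01 (length 2)
  J: 1 (length 1)
  I: 00 (length 2)
Average code length: 76/53 = 1.4340 bits/symbol


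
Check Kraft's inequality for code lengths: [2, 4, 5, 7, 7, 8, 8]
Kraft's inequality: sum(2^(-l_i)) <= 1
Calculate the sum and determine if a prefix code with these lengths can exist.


Sum = 2^(-2) + 2^(-4) + 2^(-5) + 2^(-7) + 2^(-7) + 2^(-8) + 2^(-8)
    = 0.25 + 0.0625 + 0.03125 + 0.0078125 + 0.0078125 + 0.00390625 + 0.00390625
    = 94/256 = 0.3671875
Since 0.3671875 <= 1, Kraft's inequality IS satisfied.
A prefix code with these lengths CAN exist.

Kraft sum = 0.3671875. Satisfied.


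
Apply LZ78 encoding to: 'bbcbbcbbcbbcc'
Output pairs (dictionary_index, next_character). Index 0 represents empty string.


LZ78 encoding steps:
Dictionary: {0: ''}
Step 1: w='' (idx 0), next='b' -> output (0, 'b'), add 'b' as idx 1
Step 2: w='b' (idx 1), next='c' -> output (1, 'c'), add 'bc' as idx 2
Step 3: w='b' (idx 1), next='b' -> output (1, 'b'), add 'bb' as idx 3
Step 4: w='' (idx 0), next='c' -> output (0, 'c'), add 'c' as idx 4
Step 5: w='bb' (idx 3), next='c' -> output (3, 'c'), add 'bbc' as idx 5
Step 6: w='bbc' (idx 5), next='c' -> output (5, 'c'), add 'bbcc' as idx 6


Encoded: [(0, 'b'), (1, 'c'), (1, 'b'), (0, 'c'), (3, 'c'), (5, 'c')]


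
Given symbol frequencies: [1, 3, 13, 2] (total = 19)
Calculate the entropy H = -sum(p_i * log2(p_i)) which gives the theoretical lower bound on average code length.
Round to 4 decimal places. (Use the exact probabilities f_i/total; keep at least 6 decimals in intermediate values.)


Per-symbol terms -p_i * log2(p_i) with p_i = f_i/19:
  p = 1/19 = 0.052632: log2(p) = -4.247928, -p*log2(p) = 0.223575
  p = 3/19 = 0.157895: log2(p) = -2.662965, -p*log2(p) = 0.420468
  p = 13/19 = 0.684211: log2(p) = -0.547488, -p*log2(p) = 0.374597
  p = 2/19 = 0.105263: log2(p) = -3.247928, -p*log2(p) = 0.341887
H = 0.223575 + 0.420468 + 0.374597 + 0.341887 = 1.360527

H = 1.3605 bits/symbol


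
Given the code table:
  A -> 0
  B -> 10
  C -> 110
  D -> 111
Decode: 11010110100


Decoding:
110 -> C
10 -> B
110 -> C
10 -> B
0 -> A


Result: CBCBA


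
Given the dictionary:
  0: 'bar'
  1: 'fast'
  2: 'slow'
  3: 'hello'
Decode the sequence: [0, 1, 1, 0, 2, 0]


Look up each index in the dictionary:
  0 -> 'bar'
  1 -> 'fast'
  1 -> 'fast'
  0 -> 'bar'
  2 -> 'slow'
  0 -> 'bar'

Decoded: "bar fast fast bar slow bar"


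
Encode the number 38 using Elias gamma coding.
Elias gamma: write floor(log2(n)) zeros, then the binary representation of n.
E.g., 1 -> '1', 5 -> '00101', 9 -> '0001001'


num_bits = floor(log2(38)) + 1 = 6
leading_zeros = num_bits - 1 = 5
binary(38) = 100110

Elias gamma(38) = '00000' + '100110' = 00000100110 (11 bits)


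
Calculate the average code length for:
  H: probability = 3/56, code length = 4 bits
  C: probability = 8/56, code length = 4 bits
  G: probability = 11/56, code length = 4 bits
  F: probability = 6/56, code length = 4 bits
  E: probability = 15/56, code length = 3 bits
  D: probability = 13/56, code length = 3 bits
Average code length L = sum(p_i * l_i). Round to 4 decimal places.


Weighted contributions p_i * l_i:
  H: (3/56) * 4 = 12/56
  C: (8/56) * 4 = 32/56
  G: (11/56) * 4 = 44/56
  F: (6/56) * 4 = 24/56
  E: (15/56) * 3 = 45/56
  D: (13/56) * 3 = 39/56
Sum = (12 + 32 + 44 + 24 + 45 + 39)/56 = 196/56

L = 196/56 = 3.5000 bits/symbol


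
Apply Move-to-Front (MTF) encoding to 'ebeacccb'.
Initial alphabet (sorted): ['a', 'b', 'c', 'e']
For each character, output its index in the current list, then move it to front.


MTF encoding:
'e': index 3 in ['a', 'b', 'c', 'e'] -> ['e', 'a', 'b', 'c']
'b': index 2 in ['e', 'a', 'b', 'c'] -> ['b', 'e', 'a', 'c']
'e': index 1 in ['b', 'e', 'a', 'c'] -> ['e', 'b', 'a', 'c']
'a': index 2 in ['e', 'b', 'a', 'c'] -> ['a', 'e', 'b', 'c']
'c': index 3 in ['a', 'e', 'b', 'c'] -> ['c', 'a', 'e', 'b']
'c': index 0 in ['c', 'a', 'e', 'b'] -> ['c', 'a', 'e', 'b']
'c': index 0 in ['c', 'a', 'e', 'b'] -> ['c', 'a', 'e', 'b']
'b': index 3 in ['c', 'a', 'e', 'b'] -> ['b', 'c', 'a', 'e']


Output: [3, 2, 1, 2, 3, 0, 0, 3]


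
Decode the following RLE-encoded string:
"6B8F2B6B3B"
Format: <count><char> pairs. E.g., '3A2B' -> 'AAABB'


Expanding each <count><char> pair:
  6B -> 'BBBBBB'
  8F -> 'FFFFFFFF'
  2B -> 'BB'
  6B -> 'BBBBBB'
  3B -> 'BBB'

Decoded = BBBBBBFFFFFFFFBBBBBBBBBBB


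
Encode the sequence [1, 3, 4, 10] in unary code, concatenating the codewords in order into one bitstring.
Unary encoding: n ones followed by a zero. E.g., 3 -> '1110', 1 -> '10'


Encode each number as n ones followed by a terminating 0:
  1 -> 10 (2 bits)
  3 -> 1110 (4 bits)
  4 -> 11110 (5 bits)
  10 -> 11111111110 (11 bits)
Total length = 2 + 4 + 5 + 11 = 22 bits.

Unary([1, 3, 4, 10]) = 1011101111011111111110 (22 bits)


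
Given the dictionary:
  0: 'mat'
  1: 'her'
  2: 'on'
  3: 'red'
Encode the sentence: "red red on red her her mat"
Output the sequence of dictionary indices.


Look up each word in the dictionary:
  'red' -> 3
  'red' -> 3
  'on' -> 2
  'red' -> 3
  'her' -> 1
  'her' -> 1
  'mat' -> 0

Encoded: [3, 3, 2, 3, 1, 1, 0]


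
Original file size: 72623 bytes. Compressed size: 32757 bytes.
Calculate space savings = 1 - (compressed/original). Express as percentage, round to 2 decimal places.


ratio = compressed/original = 32757/72623 = 0.451055
savings = 1 - ratio = 1 - 0.451055 = 0.548945
as a percentage: 0.548945 * 100 = 54.89%

Space savings = 1 - 32757/72623 = 54.89%


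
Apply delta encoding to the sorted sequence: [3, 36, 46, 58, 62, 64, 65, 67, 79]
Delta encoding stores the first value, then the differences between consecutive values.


First value: 3
Deltas:
  36 - 3 = 33
  46 - 36 = 10
  58 - 46 = 12
  62 - 58 = 4
  64 - 62 = 2
  65 - 64 = 1
  67 - 65 = 2
  79 - 67 = 12


Delta encoded: [3, 33, 10, 12, 4, 2, 1, 2, 12]


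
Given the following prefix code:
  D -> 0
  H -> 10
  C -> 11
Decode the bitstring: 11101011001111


Decoding step by step:
Bits 11 -> C
Bits 10 -> H
Bits 10 -> H
Bits 11 -> C
Bits 0 -> D
Bits 0 -> D
Bits 11 -> C
Bits 11 -> C


Decoded message: CHHCDDCC


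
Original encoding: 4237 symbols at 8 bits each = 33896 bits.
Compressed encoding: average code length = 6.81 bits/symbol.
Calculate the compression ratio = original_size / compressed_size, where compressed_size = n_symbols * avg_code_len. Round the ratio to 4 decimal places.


original_size = n_symbols * orig_bits = 4237 * 8 = 33896 bits
compressed_size = n_symbols * avg_code_len = 4237 * 6.81 = 28853.97 bits
ratio = original_size / compressed_size = 33896 / 28853.97 = 1.1747

Compression ratio = 1.1747


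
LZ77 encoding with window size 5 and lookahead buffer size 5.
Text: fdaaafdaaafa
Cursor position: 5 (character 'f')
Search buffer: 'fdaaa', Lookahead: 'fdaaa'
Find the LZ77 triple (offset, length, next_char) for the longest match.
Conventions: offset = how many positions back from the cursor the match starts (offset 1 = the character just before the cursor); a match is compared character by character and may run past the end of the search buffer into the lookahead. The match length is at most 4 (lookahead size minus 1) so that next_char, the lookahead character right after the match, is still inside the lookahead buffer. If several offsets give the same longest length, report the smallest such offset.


Try each offset into the search buffer:
  offset=1 (pos 4, char 'a'): match length 0
  offset=2 (pos 3, char 'a'): match length 0
  offset=3 (pos 2, char 'a'): match length 0
  offset=4 (pos 1, char 'd'): match length 0
  offset=5 (pos 0, char 'f'): match length 4
Longest match has length 4 at offset 5.
next_char = character at position 5 + 4 = 9 -> 'a'

Best match: offset=5, length=4 (matching 'fdaa' starting at position 0)
LZ77 triple: (5, 4, 'a')
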